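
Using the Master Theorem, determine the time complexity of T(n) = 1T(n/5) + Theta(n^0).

Master Theorem for T(n) = 1T(n/5) + O(n^0):

a = 1, b = 5, c = 0
log_b(a) = log_5(1) = 0.0000

Case 2: c = 0 = log_5(1) = 0.0000
T(n) = O(n^0 log n) = O(log n)

For T(n) = 1T(n/5) + O(n^0): log_5(1) = 0.0000. This is Case 2 of the Master Theorem (c = log_b(a), equal work at all levels), giving O(log n).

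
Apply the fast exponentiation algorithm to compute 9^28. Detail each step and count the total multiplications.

Computing 9^28 by squaring (build up from 9^1; each line after the first costs one multiplication):

9^1 = 9
9^2 = (9^1)^2 = 9^2 = 81
9^3 = 9 * 9^2 = 9 * 81 = 729
9^6 = (9^3)^2 = 729^2 = 531441
9^7 = 9 * 9^6 = 9 * 531441 = 4782969
9^14 = (9^7)^2 = 4782969^2 = 22876792454961
9^28 = (9^14)^2 = 22876792454961^2 = 523347633027360537213511521

Result: 523347633027360537213511521
Multiplications needed: 6 (6 lines after 9^1)

9^28 = 523347633027360537213511521. Using exponentiation by squaring, this requires 6 multiplications. The key idea: if the exponent is even, square the half-power; if odd, multiply by the base once.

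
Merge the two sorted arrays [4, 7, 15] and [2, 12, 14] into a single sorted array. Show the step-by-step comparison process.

Merging process:

Compare 4 vs 2: take 2 from right. Merged: [2]
Compare 4 vs 12: take 4 from left. Merged: [2, 4]
Compare 7 vs 12: take 7 from left. Merged: [2, 4, 7]
Compare 15 vs 12: take 12 from right. Merged: [2, 4, 7, 12]
Compare 15 vs 14: take 14 from right. Merged: [2, 4, 7, 12, 14]
Append remaining from left: [15]. Merged: [2, 4, 7, 12, 14, 15]

Final merged array: [2, 4, 7, 12, 14, 15]
Total comparisons: 5

The merged array is [2, 4, 7, 12, 14, 15], requiring 5 comparisons. The merge step runs in O(n) time where n is the total number of elements.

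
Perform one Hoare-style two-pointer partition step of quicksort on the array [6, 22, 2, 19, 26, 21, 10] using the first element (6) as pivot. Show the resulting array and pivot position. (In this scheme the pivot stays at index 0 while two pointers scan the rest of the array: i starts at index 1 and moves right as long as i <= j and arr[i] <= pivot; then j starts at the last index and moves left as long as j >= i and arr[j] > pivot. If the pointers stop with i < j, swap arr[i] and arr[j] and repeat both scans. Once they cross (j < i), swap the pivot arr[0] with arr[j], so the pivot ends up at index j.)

Hoare-style two-pointer partition with pivot = 6:

Initial array: [6, 22, 2, 19, 26, 21, 10]

Pointers start at i = 1, j = 6.
i stops at index 1 (arr[1]=22 > 6), j stops at index 2 (arr[2]=2 <= 6): swap arr[1] and arr[2], array becomes [6, 2, 22, 19, 26, 21, 10]
i ends at 2, j ends at 1: the pointers have crossed (j < i), so scanning stops.

Swap pivot arr[0] with arr[1] to place pivot at position 1: [2, 6, 22, 19, 26, 21, 10]
Pivot position: 1

After partitioning with pivot 6, the array becomes [2, 6, 22, 19, 26, 21, 10]. The pivot is placed at index 1. All elements to the left of the pivot are <= 6, and all elements to the right are > 6.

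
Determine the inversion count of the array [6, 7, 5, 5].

Finding inversions in [6, 7, 5, 5]:

(0, 2): arr[0]=6 > arr[2]=5
(0, 3): arr[0]=6 > arr[3]=5
(1, 2): arr[1]=7 > arr[2]=5
(1, 3): arr[1]=7 > arr[3]=5

Total inversions: 4

The array has 4 inversion(s): (0,2), (0,3), (1,2), (1,3). Each pair (i,j) satisfies i < j and arr[i] > arr[j].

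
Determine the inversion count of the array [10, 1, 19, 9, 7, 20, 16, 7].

Finding inversions in [10, 1, 19, 9, 7, 20, 16, 7]:

(0, 1): arr[0]=10 > arr[1]=1
(0, 3): arr[0]=10 > arr[3]=9
(0, 4): arr[0]=10 > arr[4]=7
(0, 7): arr[0]=10 > arr[7]=7
(2, 3): arr[2]=19 > arr[3]=9
(2, 4): arr[2]=19 > arr[4]=7
(2, 6): arr[2]=19 > arr[6]=16
(2, 7): arr[2]=19 > arr[7]=7
(3, 4): arr[3]=9 > arr[4]=7
(3, 7): arr[3]=9 > arr[7]=7
(5, 6): arr[5]=20 > arr[6]=16
(5, 7): arr[5]=20 > arr[7]=7
(6, 7): arr[6]=16 > arr[7]=7

Total inversions: 13

The array has 13 inversion(s): (0,1), (0,3), (0,4), (0,7), (2,3), (2,4), (2,6), (2,7), (3,4), (3,7), (5,6), (5,7), (6,7). Each pair (i,j) satisfies i < j and arr[i] > arr[j].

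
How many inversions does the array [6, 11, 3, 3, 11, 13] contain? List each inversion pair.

Finding inversions in [6, 11, 3, 3, 11, 13]:

(0, 2): arr[0]=6 > arr[2]=3
(0, 3): arr[0]=6 > arr[3]=3
(1, 2): arr[1]=11 > arr[2]=3
(1, 3): arr[1]=11 > arr[3]=3

Total inversions: 4

The array has 4 inversion(s): (0,2), (0,3), (1,2), (1,3). Each pair (i,j) satisfies i < j and arr[i] > arr[j].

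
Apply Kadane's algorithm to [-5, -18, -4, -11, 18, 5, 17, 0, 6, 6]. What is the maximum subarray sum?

Using Kadane's algorithm on [-5, -18, -4, -11, 18, 5, 17, 0, 6, 6]:

Scanning through the array:
Position 1 (value -18): max_ending_here = -18, max_so_far = -5
Position 2 (value -4): max_ending_here = -4, max_so_far = -4
Position 3 (value -11): max_ending_here = -11, max_so_far = -4
Position 4 (value 18): max_ending_here = 18, max_so_far = 18
Position 5 (value 5): max_ending_here = 23, max_so_far = 23
Position 6 (value 17): max_ending_here = 40, max_so_far = 40
Position 7 (value 0): max_ending_here = 40, max_so_far = 40
Position 8 (value 6): max_ending_here = 46, max_so_far = 46
Position 9 (value 6): max_ending_here = 52, max_so_far = 52

Maximum subarray: [18, 5, 17, 0, 6, 6]
Maximum sum: 52

The maximum subarray is [18, 5, 17, 0, 6, 6] with sum 52. This subarray runs from index 4 to index 9.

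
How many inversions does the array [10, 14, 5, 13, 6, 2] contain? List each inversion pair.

Finding inversions in [10, 14, 5, 13, 6, 2]:

(0, 2): arr[0]=10 > arr[2]=5
(0, 4): arr[0]=10 > arr[4]=6
(0, 5): arr[0]=10 > arr[5]=2
(1, 2): arr[1]=14 > arr[2]=5
(1, 3): arr[1]=14 > arr[3]=13
(1, 4): arr[1]=14 > arr[4]=6
(1, 5): arr[1]=14 > arr[5]=2
(2, 5): arr[2]=5 > arr[5]=2
(3, 4): arr[3]=13 > arr[4]=6
(3, 5): arr[3]=13 > arr[5]=2
(4, 5): arr[4]=6 > arr[5]=2

Total inversions: 11

The array has 11 inversion(s): (0,2), (0,4), (0,5), (1,2), (1,3), (1,4), (1,5), (2,5), (3,4), (3,5), (4,5). Each pair (i,j) satisfies i < j and arr[i] > arr[j].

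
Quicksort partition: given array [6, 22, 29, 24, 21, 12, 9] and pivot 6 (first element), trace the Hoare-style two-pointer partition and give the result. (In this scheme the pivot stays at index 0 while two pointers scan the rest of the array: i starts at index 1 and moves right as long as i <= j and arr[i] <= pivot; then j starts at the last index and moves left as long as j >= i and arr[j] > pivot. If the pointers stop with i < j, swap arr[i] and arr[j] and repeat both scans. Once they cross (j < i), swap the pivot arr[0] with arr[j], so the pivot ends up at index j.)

Hoare-style two-pointer partition with pivot = 6:

Initial array: [6, 22, 29, 24, 21, 12, 9]

Pointers start at i = 1, j = 6.
i ends at 1, j ends at 0: the pointers have crossed (j < i), so scanning stops.

j = 0, so swapping arr[0] with arr[j] leaves the pivot at position 0: [6, 22, 29, 24, 21, 12, 9]
Pivot position: 0

After partitioning with pivot 6, the array becomes [6, 22, 29, 24, 21, 12, 9]. The pivot is placed at index 0. All elements to the left of the pivot are <= 6, and all elements to the right are > 6.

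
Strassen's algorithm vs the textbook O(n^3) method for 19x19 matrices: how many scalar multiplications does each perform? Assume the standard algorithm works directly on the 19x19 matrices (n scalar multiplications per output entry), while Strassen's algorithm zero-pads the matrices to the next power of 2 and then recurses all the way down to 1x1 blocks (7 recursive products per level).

Matrix multiplication for 19x19 matrices:

Strassen's algorithm requires power-of-2 dimensions. Pad 19x19 to 32x32 (next power of 2).

Standard algorithm: 19^3 = 6859 multiplications
Strassen's algorithm: 7^(log2(32)) = 7^5 = 16807 multiplications
Difference: 6859 - 16807 = -9948 (Strassen uses MORE here due to padding overhead — for small or just-over-power-of-2 n, padding can outweigh the per-level savings)

Standard: 6859 multiplications (19^3). Strassen: 16807 multiplications (7^5, after padding to 32x32). Strassen reduces 8 recursive multiplications to 7 at each level.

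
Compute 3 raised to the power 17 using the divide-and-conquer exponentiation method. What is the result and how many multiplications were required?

Computing 3^17 by squaring (build up from 3^1; each line after the first costs one multiplication):

3^1 = 3
3^2 = (3^1)^2 = 3^2 = 9
3^4 = (3^2)^2 = 9^2 = 81
3^8 = (3^4)^2 = 81^2 = 6561
3^16 = (3^8)^2 = 6561^2 = 43046721
3^17 = 3 * 3^16 = 3 * 43046721 = 129140163

Result: 129140163
Multiplications needed: 5 (5 lines after 3^1)

3^17 = 129140163. Using exponentiation by squaring, this requires 5 multiplications. The key idea: if the exponent is even, square the half-power; if odd, multiply by the base once.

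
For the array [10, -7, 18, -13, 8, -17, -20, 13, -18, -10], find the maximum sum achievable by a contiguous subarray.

Using Kadane's algorithm on [10, -7, 18, -13, 8, -17, -20, 13, -18, -10]:

Scanning through the array:
Position 1 (value -7): max_ending_here = 3, max_so_far = 10
Position 2 (value 18): max_ending_here = 21, max_so_far = 21
Position 3 (value -13): max_ending_here = 8, max_so_far = 21
Position 4 (value 8): max_ending_here = 16, max_so_far = 21
Position 5 (value -17): max_ending_here = -1, max_so_far = 21
Position 6 (value -20): max_ending_here = -20, max_so_far = 21
Position 7 (value 13): max_ending_here = 13, max_so_far = 21
Position 8 (value -18): max_ending_here = -5, max_so_far = 21
Position 9 (value -10): max_ending_here = -10, max_so_far = 21

Maximum subarray: [10, -7, 18]
Maximum sum: 21

The maximum subarray is [10, -7, 18] with sum 21. This subarray runs from index 0 to index 2.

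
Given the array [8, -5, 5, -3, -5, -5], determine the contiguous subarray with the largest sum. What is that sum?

Using Kadane's algorithm on [8, -5, 5, -3, -5, -5]:

Scanning through the array:
Position 1 (value -5): max_ending_here = 3, max_so_far = 8
Position 2 (value 5): max_ending_here = 8, max_so_far = 8
Position 3 (value -3): max_ending_here = 5, max_so_far = 8
Position 4 (value -5): max_ending_here = 0, max_so_far = 8
Position 5 (value -5): max_ending_here = -5, max_so_far = 8

Maximum subarray: [8]
Maximum sum: 8

The maximum subarray is [8] with sum 8. This subarray runs from index 0 to index 0.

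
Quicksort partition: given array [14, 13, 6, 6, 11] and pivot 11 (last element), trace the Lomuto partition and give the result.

Lomuto partition with pivot = 11:

Initial array: [14, 13, 6, 6, 11]

arr[0]=14 > 11: no swap
arr[1]=13 > 11: no swap
arr[2]=6 <= 11: swap with position 0, array becomes [6, 13, 14, 6, 11]
arr[3]=6 <= 11: swap with position 1, array becomes [6, 6, 14, 13, 11]

Place pivot at position 2: [6, 6, 11, 13, 14]
Pivot position: 2

After partitioning with pivot 11, the array becomes [6, 6, 11, 13, 14]. The pivot is placed at index 2. All elements to the left of the pivot are <= 11, and all elements to the right are > 11.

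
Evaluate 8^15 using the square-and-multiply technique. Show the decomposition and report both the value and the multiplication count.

Computing 8^15 by squaring (build up from 8^1; each line after the first costs one multiplication):

8^1 = 8
8^2 = (8^1)^2 = 8^2 = 64
8^3 = 8 * 8^2 = 8 * 64 = 512
8^6 = (8^3)^2 = 512^2 = 262144
8^7 = 8 * 8^6 = 8 * 262144 = 2097152
8^14 = (8^7)^2 = 2097152^2 = 4398046511104
8^15 = 8 * 8^14 = 8 * 4398046511104 = 35184372088832

Result: 35184372088832
Multiplications needed: 6 (6 lines after 8^1)

8^15 = 35184372088832. Using exponentiation by squaring, this requires 6 multiplications. The key idea: if the exponent is even, square the half-power; if odd, multiply by the base once.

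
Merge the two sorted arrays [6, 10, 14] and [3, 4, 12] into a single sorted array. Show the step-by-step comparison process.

Merging process:

Compare 6 vs 3: take 3 from right. Merged: [3]
Compare 6 vs 4: take 4 from right. Merged: [3, 4]
Compare 6 vs 12: take 6 from left. Merged: [3, 4, 6]
Compare 10 vs 12: take 10 from left. Merged: [3, 4, 6, 10]
Compare 14 vs 12: take 12 from right. Merged: [3, 4, 6, 10, 12]
Append remaining from left: [14]. Merged: [3, 4, 6, 10, 12, 14]

Final merged array: [3, 4, 6, 10, 12, 14]
Total comparisons: 5

The merged array is [3, 4, 6, 10, 12, 14], requiring 5 comparisons. The merge step runs in O(n) time where n is the total number of elements.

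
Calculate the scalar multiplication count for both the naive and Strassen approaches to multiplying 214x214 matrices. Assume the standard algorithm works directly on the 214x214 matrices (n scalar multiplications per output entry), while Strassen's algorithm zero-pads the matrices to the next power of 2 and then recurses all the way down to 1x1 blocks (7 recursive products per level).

Matrix multiplication for 214x214 matrices:

Strassen's algorithm requires power-of-2 dimensions. Pad 214x214 to 256x256 (next power of 2).

Standard algorithm: 214^3 = 9800344 multiplications
Strassen's algorithm: 7^(log2(256)) = 7^8 = 5764801 multiplications
Savings: 9800344 - 5764801 = 4035543 multiplications

Standard: 9800344 multiplications (214^3). Strassen: 5764801 multiplications (7^8, after padding to 256x256). Strassen reduces 8 recursive multiplications to 7 at each level.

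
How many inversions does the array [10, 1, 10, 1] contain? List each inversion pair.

Finding inversions in [10, 1, 10, 1]:

(0, 1): arr[0]=10 > arr[1]=1
(0, 3): arr[0]=10 > arr[3]=1
(2, 3): arr[2]=10 > arr[3]=1

Total inversions: 3

The array has 3 inversion(s): (0,1), (0,3), (2,3). Each pair (i,j) satisfies i < j and arr[i] > arr[j].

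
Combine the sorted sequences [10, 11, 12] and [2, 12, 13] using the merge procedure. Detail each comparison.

Merging process:

Compare 10 vs 2: take 2 from right. Merged: [2]
Compare 10 vs 12: take 10 from left. Merged: [2, 10]
Compare 11 vs 12: take 11 from left. Merged: [2, 10, 11]
Compare 12 vs 12: take 12 from left. Merged: [2, 10, 11, 12]
Append remaining from right: [12, 13]. Merged: [2, 10, 11, 12, 12, 13]

Final merged array: [2, 10, 11, 12, 12, 13]
Total comparisons: 4

The merged array is [2, 10, 11, 12, 12, 13], requiring 4 comparisons. The merge step runs in O(n) time where n is the total number of elements.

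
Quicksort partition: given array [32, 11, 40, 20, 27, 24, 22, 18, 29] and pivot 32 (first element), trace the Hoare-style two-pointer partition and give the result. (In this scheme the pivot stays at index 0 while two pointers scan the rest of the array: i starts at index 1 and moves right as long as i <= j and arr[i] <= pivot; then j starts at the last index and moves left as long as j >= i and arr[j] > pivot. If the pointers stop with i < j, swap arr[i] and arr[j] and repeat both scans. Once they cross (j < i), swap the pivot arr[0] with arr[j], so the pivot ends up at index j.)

Hoare-style two-pointer partition with pivot = 32:

Initial array: [32, 11, 40, 20, 27, 24, 22, 18, 29]

Pointers start at i = 1, j = 8.
i stops at index 2 (arr[2]=40 > 32), j stops at index 8 (arr[8]=29 <= 32): swap arr[2] and arr[8], array becomes [32, 11, 29, 20, 27, 24, 22, 18, 40]
i ends at 8, j ends at 7: the pointers have crossed (j < i), so scanning stops.

Swap pivot arr[0] with arr[7] to place pivot at position 7: [18, 11, 29, 20, 27, 24, 22, 32, 40]
Pivot position: 7

After partitioning with pivot 32, the array becomes [18, 11, 29, 20, 27, 24, 22, 32, 40]. The pivot is placed at index 7. All elements to the left of the pivot are <= 32, and all elements to the right are > 32.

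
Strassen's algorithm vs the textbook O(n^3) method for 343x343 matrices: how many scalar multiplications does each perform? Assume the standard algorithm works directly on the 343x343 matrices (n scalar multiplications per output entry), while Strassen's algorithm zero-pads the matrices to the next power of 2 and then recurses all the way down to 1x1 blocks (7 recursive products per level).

Matrix multiplication for 343x343 matrices:

Strassen's algorithm requires power-of-2 dimensions. Pad 343x343 to 512x512 (next power of 2).

Standard algorithm: 343^3 = 40353607 multiplications
Strassen's algorithm: 7^(log2(512)) = 7^9 = 40353607 multiplications
Savings: 40353607 - 40353607 = 0 multiplications

Standard: 40353607 multiplications (343^3). Strassen: 40353607 multiplications (7^9, after padding to 512x512). Strassen reduces 8 recursive multiplications to 7 at each level.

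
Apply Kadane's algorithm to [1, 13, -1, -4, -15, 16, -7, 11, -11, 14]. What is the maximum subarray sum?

Using Kadane's algorithm on [1, 13, -1, -4, -15, 16, -7, 11, -11, 14]:

Scanning through the array:
Position 1 (value 13): max_ending_here = 14, max_so_far = 14
Position 2 (value -1): max_ending_here = 13, max_so_far = 14
Position 3 (value -4): max_ending_here = 9, max_so_far = 14
Position 4 (value -15): max_ending_here = -6, max_so_far = 14
Position 5 (value 16): max_ending_here = 16, max_so_far = 16
Position 6 (value -7): max_ending_here = 9, max_so_far = 16
Position 7 (value 11): max_ending_here = 20, max_so_far = 20
Position 8 (value -11): max_ending_here = 9, max_so_far = 20
Position 9 (value 14): max_ending_here = 23, max_so_far = 23

Maximum subarray: [16, -7, 11, -11, 14]
Maximum sum: 23

The maximum subarray is [16, -7, 11, -11, 14] with sum 23. This subarray runs from index 5 to index 9.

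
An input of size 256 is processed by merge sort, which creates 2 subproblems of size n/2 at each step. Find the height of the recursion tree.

For divide and conquer with division factor 2:

Problem sizes at each level:
Level 0: 256
Level 1: 128
Level 2: 64
Level 3: 32
Level 4: 16
Level 5: 8
Level 6: 4
Level 7: 2
Level 8: 1

The root is level 0 and the size-1 base case is level 8 (the tree spans levels 0 through 8, i.e. 9 levels counting the root), so the depth is the number of divisions: log_2(256) = 8

The recursion tree depth is log_2(256) = 8. At each level, the problem size is divided by 2, so it takes 8 divisions to reduce to a base case of size 1. The algorithm makes 2 recursive calls at each level.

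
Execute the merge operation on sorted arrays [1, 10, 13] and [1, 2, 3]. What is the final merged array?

Merging process:

Compare 1 vs 1: take 1 from left. Merged: [1]
Compare 10 vs 1: take 1 from right. Merged: [1, 1]
Compare 10 vs 2: take 2 from right. Merged: [1, 1, 2]
Compare 10 vs 3: take 3 from right. Merged: [1, 1, 2, 3]
Append remaining from left: [10, 13]. Merged: [1, 1, 2, 3, 10, 13]

Final merged array: [1, 1, 2, 3, 10, 13]
Total comparisons: 4

The merged array is [1, 1, 2, 3, 10, 13], requiring 4 comparisons. The merge step runs in O(n) time where n is the total number of elements.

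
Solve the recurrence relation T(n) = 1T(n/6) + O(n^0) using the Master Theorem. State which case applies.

Master Theorem for T(n) = 1T(n/6) + O(n^0):

a = 1, b = 6, c = 0
log_b(a) = log_6(1) = 0.0000

Case 2: c = 0 = log_6(1) = 0.0000
T(n) = O(n^0 log n) = O(log n)

For T(n) = 1T(n/6) + O(n^0): log_6(1) = 0.0000. This is Case 2 of the Master Theorem (c = log_b(a), equal work at all levels), giving O(log n).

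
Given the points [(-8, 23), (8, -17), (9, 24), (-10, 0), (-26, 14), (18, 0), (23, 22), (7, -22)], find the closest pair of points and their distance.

Computing all pairwise distances among 8 points:

d((-8, 23), (8, -17)) = 43.0813
d((-8, 23), (9, 24)) = 17.0294
d((-8, 23), (-10, 0)) = 23.0868
d((-8, 23), (-26, 14)) = 20.1246
d((-8, 23), (18, 0)) = 34.7131
d((-8, 23), (23, 22)) = 31.0161
d((-8, 23), (7, -22)) = 47.4342
d((8, -17), (9, 24)) = 41.0122
d((8, -17), (-10, 0)) = 24.7588
d((8, -17), (-26, 14)) = 46.0109
d((8, -17), (18, 0)) = 19.7231
d((8, -17), (23, 22)) = 41.7852
d((8, -17), (7, -22)) = 5.099 <-- minimum
d((9, 24), (-10, 0)) = 30.6105
d((9, 24), (-26, 14)) = 36.4005
d((9, 24), (18, 0)) = 25.632
d((9, 24), (23, 22)) = 14.1421
d((9, 24), (7, -22)) = 46.0435
d((-10, 0), (-26, 14)) = 21.2603
d((-10, 0), (18, 0)) = 28.0
d((-10, 0), (23, 22)) = 39.6611
d((-10, 0), (7, -22)) = 27.8029
d((-26, 14), (18, 0)) = 46.1736
d((-26, 14), (23, 22)) = 49.6488
d((-26, 14), (7, -22)) = 48.8365
d((18, 0), (23, 22)) = 22.561
d((18, 0), (7, -22)) = 24.5967
d((23, 22), (7, -22)) = 46.8188

Closest pair: (8, -17) and (7, -22) with distance 5.099

The closest pair is (8, -17) and (7, -22) with Euclidean distance 5.099. For 8 points, brute-force pairwise comparison is shown above. For large n, the divide-and-conquer algorithm (sort by x, recurse on halves, check the dividing strip) achieves O(n log n).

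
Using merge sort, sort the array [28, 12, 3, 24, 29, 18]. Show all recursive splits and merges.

Merge sort trace:

Split: [28, 12, 3, 24, 29, 18] -> [28, 12, 3] and [24, 29, 18]
  Split: [28, 12, 3] -> [28] and [12, 3]
    Split: [12, 3] -> [12] and [3]
    Merge: [12] + [3] -> [3, 12]
  Merge: [28] + [3, 12] -> [3, 12, 28]
  Split: [24, 29, 18] -> [24] and [29, 18]
    Split: [29, 18] -> [29] and [18]
    Merge: [29] + [18] -> [18, 29]
  Merge: [24] + [18, 29] -> [18, 24, 29]
Merge: [3, 12, 28] + [18, 24, 29] -> [3, 12, 18, 24, 28, 29]

Final sorted array: [3, 12, 18, 24, 28, 29]

The merge sort proceeds by recursively splitting the array and merging sorted halves.
After all merges, the sorted array is [3, 12, 18, 24, 28, 29].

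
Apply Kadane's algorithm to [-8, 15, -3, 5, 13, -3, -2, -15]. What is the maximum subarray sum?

Using Kadane's algorithm on [-8, 15, -3, 5, 13, -3, -2, -15]:

Scanning through the array:
Position 1 (value 15): max_ending_here = 15, max_so_far = 15
Position 2 (value -3): max_ending_here = 12, max_so_far = 15
Position 3 (value 5): max_ending_here = 17, max_so_far = 17
Position 4 (value 13): max_ending_here = 30, max_so_far = 30
Position 5 (value -3): max_ending_here = 27, max_so_far = 30
Position 6 (value -2): max_ending_here = 25, max_so_far = 30
Position 7 (value -15): max_ending_here = 10, max_so_far = 30

Maximum subarray: [15, -3, 5, 13]
Maximum sum: 30

The maximum subarray is [15, -3, 5, 13] with sum 30. This subarray runs from index 1 to index 4.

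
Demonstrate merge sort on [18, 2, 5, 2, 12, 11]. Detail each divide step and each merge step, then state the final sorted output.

Merge sort trace:

Split: [18, 2, 5, 2, 12, 11] -> [18, 2, 5] and [2, 12, 11]
  Split: [18, 2, 5] -> [18] and [2, 5]
    Split: [2, 5] -> [2] and [5]
    Merge: [2] + [5] -> [2, 5]
  Merge: [18] + [2, 5] -> [2, 5, 18]
  Split: [2, 12, 11] -> [2] and [12, 11]
    Split: [12, 11] -> [12] and [11]
    Merge: [12] + [11] -> [11, 12]
  Merge: [2] + [11, 12] -> [2, 11, 12]
Merge: [2, 5, 18] + [2, 11, 12] -> [2, 2, 5, 11, 12, 18]

Final sorted array: [2, 2, 5, 11, 12, 18]

The merge sort proceeds by recursively splitting the array and merging sorted halves.
After all merges, the sorted array is [2, 2, 5, 11, 12, 18].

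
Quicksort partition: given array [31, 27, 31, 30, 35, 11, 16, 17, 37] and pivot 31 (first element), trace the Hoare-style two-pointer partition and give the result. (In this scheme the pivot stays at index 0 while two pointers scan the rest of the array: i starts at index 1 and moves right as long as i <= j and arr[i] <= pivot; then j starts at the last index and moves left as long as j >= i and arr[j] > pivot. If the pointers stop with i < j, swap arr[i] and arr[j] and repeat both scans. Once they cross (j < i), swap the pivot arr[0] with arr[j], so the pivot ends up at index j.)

Hoare-style two-pointer partition with pivot = 31:

Initial array: [31, 27, 31, 30, 35, 11, 16, 17, 37]

Pointers start at i = 1, j = 8.
i stops at index 4 (arr[4]=35 > 31), j stops at index 7 (arr[7]=17 <= 31): swap arr[4] and arr[7], array becomes [31, 27, 31, 30, 17, 11, 16, 35, 37]
i ends at 7, j ends at 6: the pointers have crossed (j < i), so scanning stops.

Swap pivot arr[0] with arr[6] to place pivot at position 6: [16, 27, 31, 30, 17, 11, 31, 35, 37]
Pivot position: 6

After partitioning with pivot 31, the array becomes [16, 27, 31, 30, 17, 11, 31, 35, 37]. The pivot is placed at index 6. All elements to the left of the pivot are <= 31, and all elements to the right are > 31.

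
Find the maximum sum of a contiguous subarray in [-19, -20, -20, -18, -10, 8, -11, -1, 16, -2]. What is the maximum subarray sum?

Using Kadane's algorithm on [-19, -20, -20, -18, -10, 8, -11, -1, 16, -2]:

Scanning through the array:
Position 1 (value -20): max_ending_here = -20, max_so_far = -19
Position 2 (value -20): max_ending_here = -20, max_so_far = -19
Position 3 (value -18): max_ending_here = -18, max_so_far = -18
Position 4 (value -10): max_ending_here = -10, max_so_far = -10
Position 5 (value 8): max_ending_here = 8, max_so_far = 8
Position 6 (value -11): max_ending_here = -3, max_so_far = 8
Position 7 (value -1): max_ending_here = -1, max_so_far = 8
Position 8 (value 16): max_ending_here = 16, max_so_far = 16
Position 9 (value -2): max_ending_here = 14, max_so_far = 16

Maximum subarray: [16]
Maximum sum: 16

The maximum subarray is [16] with sum 16. This subarray runs from index 8 to index 8.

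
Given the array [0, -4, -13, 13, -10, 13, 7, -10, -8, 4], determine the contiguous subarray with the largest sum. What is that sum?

Using Kadane's algorithm on [0, -4, -13, 13, -10, 13, 7, -10, -8, 4]:

Scanning through the array:
Position 1 (value -4): max_ending_here = -4, max_so_far = 0
Position 2 (value -13): max_ending_here = -13, max_so_far = 0
Position 3 (value 13): max_ending_here = 13, max_so_far = 13
Position 4 (value -10): max_ending_here = 3, max_so_far = 13
Position 5 (value 13): max_ending_here = 16, max_so_far = 16
Position 6 (value 7): max_ending_here = 23, max_so_far = 23
Position 7 (value -10): max_ending_here = 13, max_so_far = 23
Position 8 (value -8): max_ending_here = 5, max_so_far = 23
Position 9 (value 4): max_ending_here = 9, max_so_far = 23

Maximum subarray: [13, -10, 13, 7]
Maximum sum: 23

The maximum subarray is [13, -10, 13, 7] with sum 23. This subarray runs from index 3 to index 6.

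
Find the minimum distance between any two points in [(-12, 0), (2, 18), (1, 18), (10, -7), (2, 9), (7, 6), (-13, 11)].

Computing all pairwise distances among 7 points:

d((-12, 0), (2, 18)) = 22.8035
d((-12, 0), (1, 18)) = 22.2036
d((-12, 0), (10, -7)) = 23.0868
d((-12, 0), (2, 9)) = 16.6433
d((-12, 0), (7, 6)) = 19.9249
d((-12, 0), (-13, 11)) = 11.0454
d((2, 18), (1, 18)) = 1.0 <-- minimum
d((2, 18), (10, -7)) = 26.2488
d((2, 18), (2, 9)) = 9.0
d((2, 18), (7, 6)) = 13.0
d((2, 18), (-13, 11)) = 16.5529
d((1, 18), (10, -7)) = 26.5707
d((1, 18), (2, 9)) = 9.0554
d((1, 18), (7, 6)) = 13.4164
d((1, 18), (-13, 11)) = 15.6525
d((10, -7), (2, 9)) = 17.8885
d((10, -7), (7, 6)) = 13.3417
d((10, -7), (-13, 11)) = 29.2062
d((2, 9), (7, 6)) = 5.831
d((2, 9), (-13, 11)) = 15.1327
d((7, 6), (-13, 11)) = 20.6155

Closest pair: (2, 18) and (1, 18) with distance 1.0

The closest pair is (2, 18) and (1, 18) with Euclidean distance 1.0. For 7 points, brute-force pairwise comparison is shown above. For large n, the divide-and-conquer algorithm (sort by x, recurse on halves, check the dividing strip) achieves O(n log n).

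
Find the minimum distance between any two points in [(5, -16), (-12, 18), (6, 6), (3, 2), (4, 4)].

Computing all pairwise distances among 5 points:

d((5, -16), (-12, 18)) = 38.0132
d((5, -16), (6, 6)) = 22.0227
d((5, -16), (3, 2)) = 18.1108
d((5, -16), (4, 4)) = 20.025
d((-12, 18), (6, 6)) = 21.6333
d((-12, 18), (3, 2)) = 21.9317
d((-12, 18), (4, 4)) = 21.2603
d((6, 6), (3, 2)) = 5.0
d((6, 6), (4, 4)) = 2.8284
d((3, 2), (4, 4)) = 2.2361 <-- minimum

Closest pair: (3, 2) and (4, 4) with distance 2.2361

The closest pair is (3, 2) and (4, 4) with Euclidean distance 2.2361. For 5 points, brute-force pairwise comparison is shown above. For large n, the divide-and-conquer algorithm (sort by x, recurse on halves, check the dividing strip) achieves O(n log n).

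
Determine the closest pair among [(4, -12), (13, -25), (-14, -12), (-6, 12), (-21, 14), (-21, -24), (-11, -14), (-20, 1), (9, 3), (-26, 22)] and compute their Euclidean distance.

Computing all pairwise distances among 10 points:

d((4, -12), (13, -25)) = 15.8114
d((4, -12), (-14, -12)) = 18.0
d((4, -12), (-6, 12)) = 26.0
d((4, -12), (-21, 14)) = 36.0694
d((4, -12), (-21, -24)) = 27.7308
d((4, -12), (-11, -14)) = 15.1327
d((4, -12), (-20, 1)) = 27.2947
d((4, -12), (9, 3)) = 15.8114
d((4, -12), (-26, 22)) = 45.3431
d((13, -25), (-14, -12)) = 29.9666
d((13, -25), (-6, 12)) = 41.5933
d((13, -25), (-21, 14)) = 51.7397
d((13, -25), (-21, -24)) = 34.0147
d((13, -25), (-11, -14)) = 26.4008
d((13, -25), (-20, 1)) = 42.0119
d((13, -25), (9, 3)) = 28.2843
d((13, -25), (-26, 22)) = 61.0737
d((-14, -12), (-6, 12)) = 25.2982
d((-14, -12), (-21, 14)) = 26.9258
d((-14, -12), (-21, -24)) = 13.8924
d((-14, -12), (-11, -14)) = 3.6056 <-- minimum
d((-14, -12), (-20, 1)) = 14.3178
d((-14, -12), (9, 3)) = 27.4591
d((-14, -12), (-26, 22)) = 36.0555
d((-6, 12), (-21, 14)) = 15.1327
d((-6, 12), (-21, -24)) = 39.0
d((-6, 12), (-11, -14)) = 26.4764
d((-6, 12), (-20, 1)) = 17.8045
d((-6, 12), (9, 3)) = 17.4929
d((-6, 12), (-26, 22)) = 22.3607
d((-21, 14), (-21, -24)) = 38.0
d((-21, 14), (-11, -14)) = 29.7321
d((-21, 14), (-20, 1)) = 13.0384
d((-21, 14), (9, 3)) = 31.9531
d((-21, 14), (-26, 22)) = 9.434
d((-21, -24), (-11, -14)) = 14.1421
d((-21, -24), (-20, 1)) = 25.02
d((-21, -24), (9, 3)) = 40.3609
d((-21, -24), (-26, 22)) = 46.2709
d((-11, -14), (-20, 1)) = 17.4929
d((-11, -14), (9, 3)) = 26.2488
d((-11, -14), (-26, 22)) = 39.0
d((-20, 1), (9, 3)) = 29.0689
d((-20, 1), (-26, 22)) = 21.8403
d((9, 3), (-26, 22)) = 39.8246

Closest pair: (-14, -12) and (-11, -14) with distance 3.6056

The closest pair is (-14, -12) and (-11, -14) with Euclidean distance 3.6056. For 10 points, brute-force pairwise comparison is shown above. For large n, the divide-and-conquer algorithm (sort by x, recurse on halves, check the dividing strip) achieves O(n log n).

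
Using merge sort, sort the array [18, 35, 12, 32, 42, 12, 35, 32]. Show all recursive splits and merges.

Merge sort trace:

Split: [18, 35, 12, 32, 42, 12, 35, 32] -> [18, 35, 12, 32] and [42, 12, 35, 32]
  Split: [18, 35, 12, 32] -> [18, 35] and [12, 32]
    Split: [18, 35] -> [18] and [35]
    Merge: [18] + [35] -> [18, 35]
    Split: [12, 32] -> [12] and [32]
    Merge: [12] + [32] -> [12, 32]
  Merge: [18, 35] + [12, 32] -> [12, 18, 32, 35]
  Split: [42, 12, 35, 32] -> [42, 12] and [35, 32]
    Split: [42, 12] -> [42] and [12]
    Merge: [42] + [12] -> [12, 42]
    Split: [35, 32] -> [35] and [32]
    Merge: [35] + [32] -> [32, 35]
  Merge: [12, 42] + [32, 35] -> [12, 32, 35, 42]
Merge: [12, 18, 32, 35] + [12, 32, 35, 42] -> [12, 12, 18, 32, 32, 35, 35, 42]

Final sorted array: [12, 12, 18, 32, 32, 35, 35, 42]

The merge sort proceeds by recursively splitting the array and merging sorted halves.
After all merges, the sorted array is [12, 12, 18, 32, 32, 35, 35, 42].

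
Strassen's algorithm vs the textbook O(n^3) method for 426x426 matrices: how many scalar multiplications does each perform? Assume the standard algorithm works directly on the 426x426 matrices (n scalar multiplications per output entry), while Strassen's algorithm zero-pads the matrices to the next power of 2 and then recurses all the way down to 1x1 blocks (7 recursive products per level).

Matrix multiplication for 426x426 matrices:

Strassen's algorithm requires power-of-2 dimensions. Pad 426x426 to 512x512 (next power of 2).

Standard algorithm: 426^3 = 77308776 multiplications
Strassen's algorithm: 7^(log2(512)) = 7^9 = 40353607 multiplications
Savings: 77308776 - 40353607 = 36955169 multiplications

Standard: 77308776 multiplications (426^3). Strassen: 40353607 multiplications (7^9, after padding to 512x512). Strassen reduces 8 recursive multiplications to 7 at each level.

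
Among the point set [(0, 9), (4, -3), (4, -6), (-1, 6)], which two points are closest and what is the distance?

Computing all pairwise distances among 4 points:

d((0, 9), (4, -3)) = 12.6491
d((0, 9), (4, -6)) = 15.5242
d((0, 9), (-1, 6)) = 3.1623
d((4, -3), (4, -6)) = 3.0 <-- minimum
d((4, -3), (-1, 6)) = 10.2956
d((4, -6), (-1, 6)) = 13.0

Closest pair: (4, -3) and (4, -6) with distance 3.0

The closest pair is (4, -3) and (4, -6) with Euclidean distance 3.0. For 4 points, brute-force pairwise comparison is shown above. For large n, the divide-and-conquer algorithm (sort by x, recurse on halves, check the dividing strip) achieves O(n log n).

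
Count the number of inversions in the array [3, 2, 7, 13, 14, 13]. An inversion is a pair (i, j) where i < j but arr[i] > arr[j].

Finding inversions in [3, 2, 7, 13, 14, 13]:

(0, 1): arr[0]=3 > arr[1]=2
(4, 5): arr[4]=14 > arr[5]=13

Total inversions: 2

The array has 2 inversion(s): (0,1), (4,5). Each pair (i,j) satisfies i < j and arr[i] > arr[j].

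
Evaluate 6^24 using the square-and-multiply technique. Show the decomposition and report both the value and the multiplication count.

Computing 6^24 by squaring (build up from 6^1; each line after the first costs one multiplication):

6^1 = 6
6^2 = (6^1)^2 = 6^2 = 36
6^3 = 6 * 6^2 = 6 * 36 = 216
6^6 = (6^3)^2 = 216^2 = 46656
6^12 = (6^6)^2 = 46656^2 = 2176782336
6^24 = (6^12)^2 = 2176782336^2 = 4738381338321616896

Result: 4738381338321616896
Multiplications needed: 5 (5 lines after 6^1)

6^24 = 4738381338321616896. Using exponentiation by squaring, this requires 5 multiplications. The key idea: if the exponent is even, square the half-power; if odd, multiply by the base once.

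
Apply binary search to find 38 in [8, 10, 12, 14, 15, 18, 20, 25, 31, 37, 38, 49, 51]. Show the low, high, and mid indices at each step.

Binary search for 38 in [8, 10, 12, 14, 15, 18, 20, 25, 31, 37, 38, 49, 51]:

lo=0, hi=12, mid=6, arr[mid]=20 -> 20 < 38, search right half
lo=7, hi=12, mid=9, arr[mid]=37 -> 37 < 38, search right half
lo=10, hi=12, mid=11, arr[mid]=49 -> 49 > 38, search left half
lo=10, hi=10, mid=10, arr[mid]=38 -> Found target at index 10!

Binary search finds 38 at index 10 after 4 comparisons. The search repeatedly halves the search space by comparing with the middle element.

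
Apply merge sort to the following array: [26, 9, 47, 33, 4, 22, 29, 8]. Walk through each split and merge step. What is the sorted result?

Merge sort trace:

Split: [26, 9, 47, 33, 4, 22, 29, 8] -> [26, 9, 47, 33] and [4, 22, 29, 8]
  Split: [26, 9, 47, 33] -> [26, 9] and [47, 33]
    Split: [26, 9] -> [26] and [9]
    Merge: [26] + [9] -> [9, 26]
    Split: [47, 33] -> [47] and [33]
    Merge: [47] + [33] -> [33, 47]
  Merge: [9, 26] + [33, 47] -> [9, 26, 33, 47]
  Split: [4, 22, 29, 8] -> [4, 22] and [29, 8]
    Split: [4, 22] -> [4] and [22]
    Merge: [4] + [22] -> [4, 22]
    Split: [29, 8] -> [29] and [8]
    Merge: [29] + [8] -> [8, 29]
  Merge: [4, 22] + [8, 29] -> [4, 8, 22, 29]
Merge: [9, 26, 33, 47] + [4, 8, 22, 29] -> [4, 8, 9, 22, 26, 29, 33, 47]

Final sorted array: [4, 8, 9, 22, 26, 29, 33, 47]

The merge sort proceeds by recursively splitting the array and merging sorted halves.
After all merges, the sorted array is [4, 8, 9, 22, 26, 29, 33, 47].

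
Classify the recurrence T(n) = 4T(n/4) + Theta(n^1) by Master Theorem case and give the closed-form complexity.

Master Theorem for T(n) = 4T(n/4) + O(n^1):

a = 4, b = 4, c = 1
log_b(a) = log_4(4) = 1.0000

Case 2: c = 1 = log_4(4) = 1.0000
T(n) = O(n^1 log n) = O(n log n)

For T(n) = 4T(n/4) + O(n^1): log_4(4) = 1.0000. This is Case 2 of the Master Theorem (c = log_b(a), equal work at all levels), giving O(n log n).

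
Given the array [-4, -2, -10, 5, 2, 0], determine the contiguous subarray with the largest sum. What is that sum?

Using Kadane's algorithm on [-4, -2, -10, 5, 2, 0]:

Scanning through the array:
Position 1 (value -2): max_ending_here = -2, max_so_far = -2
Position 2 (value -10): max_ending_here = -10, max_so_far = -2
Position 3 (value 5): max_ending_here = 5, max_so_far = 5
Position 4 (value 2): max_ending_here = 7, max_so_far = 7
Position 5 (value 0): max_ending_here = 7, max_so_far = 7

Maximum subarray: [5, 2]
Maximum sum: 7

The maximum subarray is [5, 2] with sum 7. This subarray runs from index 3 to index 4.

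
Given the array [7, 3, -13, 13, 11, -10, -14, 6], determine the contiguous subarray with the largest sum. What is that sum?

Using Kadane's algorithm on [7, 3, -13, 13, 11, -10, -14, 6]:

Scanning through the array:
Position 1 (value 3): max_ending_here = 10, max_so_far = 10
Position 2 (value -13): max_ending_here = -3, max_so_far = 10
Position 3 (value 13): max_ending_here = 13, max_so_far = 13
Position 4 (value 11): max_ending_here = 24, max_so_far = 24
Position 5 (value -10): max_ending_here = 14, max_so_far = 24
Position 6 (value -14): max_ending_here = 0, max_so_far = 24
Position 7 (value 6): max_ending_here = 6, max_so_far = 24

Maximum subarray: [13, 11]
Maximum sum: 24

The maximum subarray is [13, 11] with sum 24. This subarray runs from index 3 to index 4.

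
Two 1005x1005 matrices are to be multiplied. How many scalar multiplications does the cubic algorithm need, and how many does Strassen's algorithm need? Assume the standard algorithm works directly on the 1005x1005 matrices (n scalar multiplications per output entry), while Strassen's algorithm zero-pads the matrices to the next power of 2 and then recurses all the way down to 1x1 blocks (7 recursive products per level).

Matrix multiplication for 1005x1005 matrices:

Strassen's algorithm requires power-of-2 dimensions. Pad 1005x1005 to 1024x1024 (next power of 2).

Standard algorithm: 1005^3 = 1015075125 multiplications
Strassen's algorithm: 7^(log2(1024)) = 7^10 = 282475249 multiplications
Savings: 1015075125 - 282475249 = 732599876 multiplications

Standard: 1015075125 multiplications (1005^3). Strassen: 282475249 multiplications (7^10, after padding to 1024x1024). Strassen reduces 8 recursive multiplications to 7 at each level.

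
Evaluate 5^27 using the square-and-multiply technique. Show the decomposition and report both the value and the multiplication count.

Computing 5^27 by squaring (build up from 5^1; each line after the first costs one multiplication):

5^1 = 5
5^2 = (5^1)^2 = 5^2 = 25
5^3 = 5 * 5^2 = 5 * 25 = 125
5^6 = (5^3)^2 = 125^2 = 15625
5^12 = (5^6)^2 = 15625^2 = 244140625
5^13 = 5 * 5^12 = 5 * 244140625 = 1220703125
5^26 = (5^13)^2 = 1220703125^2 = 1490116119384765625
5^27 = 5 * 5^26 = 5 * 1490116119384765625 = 7450580596923828125

Result: 7450580596923828125
Multiplications needed: 7 (7 lines after 5^1)

5^27 = 7450580596923828125. Using exponentiation by squaring, this requires 7 multiplications. The key idea: if the exponent is even, square the half-power; if odd, multiply by the base once.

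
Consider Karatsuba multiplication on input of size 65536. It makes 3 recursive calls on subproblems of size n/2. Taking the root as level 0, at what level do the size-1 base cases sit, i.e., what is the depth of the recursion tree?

For divide and conquer with division factor 2:

Problem sizes at each level:
Level 0: 65536
Level 1: 32768
Level 2: 16384
Level 3: 8192
Level 4: 4096
Level 5: 2048
Level 6: 1024
Level 7: 512
Level 8: 256
Level 9: 128
Level 10: 64
Level 11: 32
Level 12: 16
Level 13: 8
Level 14: 4
Level 15: 2
Level 16: 1

The root is level 0 and the size-1 base case is level 16 (the tree spans levels 0 through 16, i.e. 17 levels counting the root), so the depth is the number of divisions: log_2(65536) = 16

The recursion tree depth is log_2(65536) = 16. At each level, the problem size is divided by 2, so it takes 16 divisions to reduce to a base case of size 1. The algorithm makes 3 recursive calls at each level.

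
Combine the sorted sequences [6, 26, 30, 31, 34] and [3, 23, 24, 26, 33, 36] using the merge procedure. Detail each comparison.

Merging process:

Compare 6 vs 3: take 3 from right. Merged: [3]
Compare 6 vs 23: take 6 from left. Merged: [3, 6]
Compare 26 vs 23: take 23 from right. Merged: [3, 6, 23]
Compare 26 vs 24: take 24 from right. Merged: [3, 6, 23, 24]
Compare 26 vs 26: take 26 from left. Merged: [3, 6, 23, 24, 26]
Compare 30 vs 26: take 26 from right. Merged: [3, 6, 23, 24, 26, 26]
Compare 30 vs 33: take 30 from left. Merged: [3, 6, 23, 24, 26, 26, 30]
Compare 31 vs 33: take 31 from left. Merged: [3, 6, 23, 24, 26, 26, 30, 31]
Compare 34 vs 33: take 33 from right. Merged: [3, 6, 23, 24, 26, 26, 30, 31, 33]
Compare 34 vs 36: take 34 from left. Merged: [3, 6, 23, 24, 26, 26, 30, 31, 33, 34]
Append remaining from right: [36]. Merged: [3, 6, 23, 24, 26, 26, 30, 31, 33, 34, 36]

Final merged array: [3, 6, 23, 24, 26, 26, 30, 31, 33, 34, 36]
Total comparisons: 10

The merged array is [3, 6, 23, 24, 26, 26, 30, 31, 33, 34, 36], requiring 10 comparisons. The merge step runs in O(n) time where n is the total number of elements.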